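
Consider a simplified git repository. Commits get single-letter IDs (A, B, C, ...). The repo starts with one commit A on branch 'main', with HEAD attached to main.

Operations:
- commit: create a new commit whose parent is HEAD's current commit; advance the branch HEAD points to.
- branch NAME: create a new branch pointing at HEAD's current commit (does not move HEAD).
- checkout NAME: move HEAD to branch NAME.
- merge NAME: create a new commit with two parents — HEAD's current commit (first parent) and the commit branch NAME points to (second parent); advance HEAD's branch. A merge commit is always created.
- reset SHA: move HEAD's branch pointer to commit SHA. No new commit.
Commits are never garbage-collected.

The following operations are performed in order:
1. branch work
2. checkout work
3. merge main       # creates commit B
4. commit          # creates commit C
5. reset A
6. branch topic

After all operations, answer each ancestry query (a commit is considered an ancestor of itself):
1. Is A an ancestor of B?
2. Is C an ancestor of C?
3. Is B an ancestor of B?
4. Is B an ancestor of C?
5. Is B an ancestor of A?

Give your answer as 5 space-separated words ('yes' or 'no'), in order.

Answer: yes yes yes yes no

Derivation:
After op 1 (branch): HEAD=main@A [main=A work=A]
After op 2 (checkout): HEAD=work@A [main=A work=A]
After op 3 (merge): HEAD=work@B [main=A work=B]
After op 4 (commit): HEAD=work@C [main=A work=C]
After op 5 (reset): HEAD=work@A [main=A work=A]
After op 6 (branch): HEAD=work@A [main=A topic=A work=A]
ancestors(B) = {A,B}; A in? yes
ancestors(C) = {A,B,C}; C in? yes
ancestors(B) = {A,B}; B in? yes
ancestors(C) = {A,B,C}; B in? yes
ancestors(A) = {A}; B in? no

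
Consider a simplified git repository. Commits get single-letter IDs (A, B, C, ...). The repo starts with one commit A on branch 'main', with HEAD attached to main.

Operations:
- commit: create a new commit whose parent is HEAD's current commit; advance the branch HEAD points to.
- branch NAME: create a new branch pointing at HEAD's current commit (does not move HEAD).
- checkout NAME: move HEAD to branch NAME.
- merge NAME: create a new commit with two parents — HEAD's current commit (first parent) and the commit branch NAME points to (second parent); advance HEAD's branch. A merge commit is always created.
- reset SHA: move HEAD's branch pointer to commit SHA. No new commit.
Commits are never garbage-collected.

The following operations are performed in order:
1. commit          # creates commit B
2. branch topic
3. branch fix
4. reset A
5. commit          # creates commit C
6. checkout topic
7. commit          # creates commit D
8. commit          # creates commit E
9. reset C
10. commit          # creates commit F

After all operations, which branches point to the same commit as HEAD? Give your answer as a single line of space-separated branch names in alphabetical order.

Answer: topic

Derivation:
After op 1 (commit): HEAD=main@B [main=B]
After op 2 (branch): HEAD=main@B [main=B topic=B]
After op 3 (branch): HEAD=main@B [fix=B main=B topic=B]
After op 4 (reset): HEAD=main@A [fix=B main=A topic=B]
After op 5 (commit): HEAD=main@C [fix=B main=C topic=B]
After op 6 (checkout): HEAD=topic@B [fix=B main=C topic=B]
After op 7 (commit): HEAD=topic@D [fix=B main=C topic=D]
After op 8 (commit): HEAD=topic@E [fix=B main=C topic=E]
After op 9 (reset): HEAD=topic@C [fix=B main=C topic=C]
After op 10 (commit): HEAD=topic@F [fix=B main=C topic=F]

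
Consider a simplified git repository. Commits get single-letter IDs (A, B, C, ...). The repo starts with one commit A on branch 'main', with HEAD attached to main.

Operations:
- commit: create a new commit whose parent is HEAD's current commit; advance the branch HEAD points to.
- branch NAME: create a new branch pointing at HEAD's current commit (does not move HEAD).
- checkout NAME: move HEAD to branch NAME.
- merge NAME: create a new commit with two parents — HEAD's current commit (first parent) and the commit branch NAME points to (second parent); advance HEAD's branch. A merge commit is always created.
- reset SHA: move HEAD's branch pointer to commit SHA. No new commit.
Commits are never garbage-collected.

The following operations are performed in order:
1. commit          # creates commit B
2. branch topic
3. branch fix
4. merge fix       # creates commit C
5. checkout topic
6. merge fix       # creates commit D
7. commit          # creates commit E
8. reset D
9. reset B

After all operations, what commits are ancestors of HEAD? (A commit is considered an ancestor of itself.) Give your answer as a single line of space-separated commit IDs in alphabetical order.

Answer: A B

Derivation:
After op 1 (commit): HEAD=main@B [main=B]
After op 2 (branch): HEAD=main@B [main=B topic=B]
After op 3 (branch): HEAD=main@B [fix=B main=B topic=B]
After op 4 (merge): HEAD=main@C [fix=B main=C topic=B]
After op 5 (checkout): HEAD=topic@B [fix=B main=C topic=B]
After op 6 (merge): HEAD=topic@D [fix=B main=C topic=D]
After op 7 (commit): HEAD=topic@E [fix=B main=C topic=E]
After op 8 (reset): HEAD=topic@D [fix=B main=C topic=D]
After op 9 (reset): HEAD=topic@B [fix=B main=C topic=B]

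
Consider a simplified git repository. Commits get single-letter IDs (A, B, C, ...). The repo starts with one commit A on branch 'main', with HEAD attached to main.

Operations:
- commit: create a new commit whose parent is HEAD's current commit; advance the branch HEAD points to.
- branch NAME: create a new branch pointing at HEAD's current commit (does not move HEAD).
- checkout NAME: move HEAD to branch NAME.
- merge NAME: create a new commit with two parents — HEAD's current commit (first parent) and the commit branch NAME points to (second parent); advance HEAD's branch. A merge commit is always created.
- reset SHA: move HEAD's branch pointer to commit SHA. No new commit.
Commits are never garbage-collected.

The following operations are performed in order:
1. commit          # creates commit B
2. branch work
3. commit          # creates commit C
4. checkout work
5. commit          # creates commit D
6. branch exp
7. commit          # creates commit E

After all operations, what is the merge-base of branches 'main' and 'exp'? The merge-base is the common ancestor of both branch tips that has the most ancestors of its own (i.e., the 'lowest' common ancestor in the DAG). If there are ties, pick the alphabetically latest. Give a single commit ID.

Answer: B

Derivation:
After op 1 (commit): HEAD=main@B [main=B]
After op 2 (branch): HEAD=main@B [main=B work=B]
After op 3 (commit): HEAD=main@C [main=C work=B]
After op 4 (checkout): HEAD=work@B [main=C work=B]
After op 5 (commit): HEAD=work@D [main=C work=D]
After op 6 (branch): HEAD=work@D [exp=D main=C work=D]
After op 7 (commit): HEAD=work@E [exp=D main=C work=E]
ancestors(main=C): ['A', 'B', 'C']
ancestors(exp=D): ['A', 'B', 'D']
common: ['A', 'B']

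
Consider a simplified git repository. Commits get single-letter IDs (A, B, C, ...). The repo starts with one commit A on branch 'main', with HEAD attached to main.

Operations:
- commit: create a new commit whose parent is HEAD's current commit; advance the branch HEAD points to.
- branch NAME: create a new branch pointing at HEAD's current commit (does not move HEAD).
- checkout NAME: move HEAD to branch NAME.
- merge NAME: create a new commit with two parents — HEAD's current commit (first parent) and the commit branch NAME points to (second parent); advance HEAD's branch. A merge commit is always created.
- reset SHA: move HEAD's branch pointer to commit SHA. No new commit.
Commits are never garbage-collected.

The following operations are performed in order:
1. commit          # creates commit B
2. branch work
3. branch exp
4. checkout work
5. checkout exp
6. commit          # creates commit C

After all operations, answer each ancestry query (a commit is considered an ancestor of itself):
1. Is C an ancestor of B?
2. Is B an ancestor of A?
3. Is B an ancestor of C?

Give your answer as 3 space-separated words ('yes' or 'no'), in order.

Answer: no no yes

Derivation:
After op 1 (commit): HEAD=main@B [main=B]
After op 2 (branch): HEAD=main@B [main=B work=B]
After op 3 (branch): HEAD=main@B [exp=B main=B work=B]
After op 4 (checkout): HEAD=work@B [exp=B main=B work=B]
After op 5 (checkout): HEAD=exp@B [exp=B main=B work=B]
After op 6 (commit): HEAD=exp@C [exp=C main=B work=B]
ancestors(B) = {A,B}; C in? no
ancestors(A) = {A}; B in? no
ancestors(C) = {A,B,C}; B in? yes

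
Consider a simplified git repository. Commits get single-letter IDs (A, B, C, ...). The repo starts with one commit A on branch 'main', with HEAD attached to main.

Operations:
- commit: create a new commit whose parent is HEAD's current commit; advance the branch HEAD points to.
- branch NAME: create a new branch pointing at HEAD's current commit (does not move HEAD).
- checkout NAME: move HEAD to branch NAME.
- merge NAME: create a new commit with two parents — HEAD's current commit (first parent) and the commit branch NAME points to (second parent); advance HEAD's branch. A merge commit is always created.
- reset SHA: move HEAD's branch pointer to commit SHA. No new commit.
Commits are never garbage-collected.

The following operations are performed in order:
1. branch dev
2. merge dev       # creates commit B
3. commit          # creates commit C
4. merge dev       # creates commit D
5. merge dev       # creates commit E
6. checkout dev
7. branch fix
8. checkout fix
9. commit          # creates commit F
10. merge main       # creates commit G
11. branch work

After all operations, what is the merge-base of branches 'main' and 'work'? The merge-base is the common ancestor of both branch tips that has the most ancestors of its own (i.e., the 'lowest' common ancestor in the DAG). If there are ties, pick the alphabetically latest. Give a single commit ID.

Answer: E

Derivation:
After op 1 (branch): HEAD=main@A [dev=A main=A]
After op 2 (merge): HEAD=main@B [dev=A main=B]
After op 3 (commit): HEAD=main@C [dev=A main=C]
After op 4 (merge): HEAD=main@D [dev=A main=D]
After op 5 (merge): HEAD=main@E [dev=A main=E]
After op 6 (checkout): HEAD=dev@A [dev=A main=E]
After op 7 (branch): HEAD=dev@A [dev=A fix=A main=E]
After op 8 (checkout): HEAD=fix@A [dev=A fix=A main=E]
After op 9 (commit): HEAD=fix@F [dev=A fix=F main=E]
After op 10 (merge): HEAD=fix@G [dev=A fix=G main=E]
After op 11 (branch): HEAD=fix@G [dev=A fix=G main=E work=G]
ancestors(main=E): ['A', 'B', 'C', 'D', 'E']
ancestors(work=G): ['A', 'B', 'C', 'D', 'E', 'F', 'G']
common: ['A', 'B', 'C', 'D', 'E']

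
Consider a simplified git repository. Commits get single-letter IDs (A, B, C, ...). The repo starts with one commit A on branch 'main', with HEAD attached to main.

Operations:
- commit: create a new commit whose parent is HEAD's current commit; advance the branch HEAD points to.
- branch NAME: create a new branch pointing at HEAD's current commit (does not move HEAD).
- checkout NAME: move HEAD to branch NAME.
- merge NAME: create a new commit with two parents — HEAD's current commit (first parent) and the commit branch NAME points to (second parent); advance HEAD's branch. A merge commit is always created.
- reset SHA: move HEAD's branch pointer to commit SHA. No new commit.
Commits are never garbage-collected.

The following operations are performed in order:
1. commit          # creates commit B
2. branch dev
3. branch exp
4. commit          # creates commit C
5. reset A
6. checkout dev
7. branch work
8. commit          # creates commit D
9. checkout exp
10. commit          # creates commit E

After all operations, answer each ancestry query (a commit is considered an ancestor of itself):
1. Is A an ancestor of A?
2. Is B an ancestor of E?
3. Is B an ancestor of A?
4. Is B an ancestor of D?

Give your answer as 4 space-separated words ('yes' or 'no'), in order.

Answer: yes yes no yes

Derivation:
After op 1 (commit): HEAD=main@B [main=B]
After op 2 (branch): HEAD=main@B [dev=B main=B]
After op 3 (branch): HEAD=main@B [dev=B exp=B main=B]
After op 4 (commit): HEAD=main@C [dev=B exp=B main=C]
After op 5 (reset): HEAD=main@A [dev=B exp=B main=A]
After op 6 (checkout): HEAD=dev@B [dev=B exp=B main=A]
After op 7 (branch): HEAD=dev@B [dev=B exp=B main=A work=B]
After op 8 (commit): HEAD=dev@D [dev=D exp=B main=A work=B]
After op 9 (checkout): HEAD=exp@B [dev=D exp=B main=A work=B]
After op 10 (commit): HEAD=exp@E [dev=D exp=E main=A work=B]
ancestors(A) = {A}; A in? yes
ancestors(E) = {A,B,E}; B in? yes
ancestors(A) = {A}; B in? no
ancestors(D) = {A,B,D}; B in? yes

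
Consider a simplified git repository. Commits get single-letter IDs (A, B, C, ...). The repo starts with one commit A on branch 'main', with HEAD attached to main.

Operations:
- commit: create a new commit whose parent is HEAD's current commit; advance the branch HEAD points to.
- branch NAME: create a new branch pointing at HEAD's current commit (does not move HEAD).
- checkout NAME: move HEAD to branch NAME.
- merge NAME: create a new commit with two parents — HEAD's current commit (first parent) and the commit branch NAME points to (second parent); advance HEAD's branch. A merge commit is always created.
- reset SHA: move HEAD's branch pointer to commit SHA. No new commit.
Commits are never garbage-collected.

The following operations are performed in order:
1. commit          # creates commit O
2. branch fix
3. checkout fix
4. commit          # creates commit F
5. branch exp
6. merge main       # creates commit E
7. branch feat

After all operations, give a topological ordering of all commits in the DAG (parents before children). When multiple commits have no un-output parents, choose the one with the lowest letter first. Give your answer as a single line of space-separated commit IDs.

Answer: A O F E

Derivation:
After op 1 (commit): HEAD=main@O [main=O]
After op 2 (branch): HEAD=main@O [fix=O main=O]
After op 3 (checkout): HEAD=fix@O [fix=O main=O]
After op 4 (commit): HEAD=fix@F [fix=F main=O]
After op 5 (branch): HEAD=fix@F [exp=F fix=F main=O]
After op 6 (merge): HEAD=fix@E [exp=F fix=E main=O]
After op 7 (branch): HEAD=fix@E [exp=F feat=E fix=E main=O]
commit A: parents=[]
commit E: parents=['F', 'O']
commit F: parents=['O']
commit O: parents=['A']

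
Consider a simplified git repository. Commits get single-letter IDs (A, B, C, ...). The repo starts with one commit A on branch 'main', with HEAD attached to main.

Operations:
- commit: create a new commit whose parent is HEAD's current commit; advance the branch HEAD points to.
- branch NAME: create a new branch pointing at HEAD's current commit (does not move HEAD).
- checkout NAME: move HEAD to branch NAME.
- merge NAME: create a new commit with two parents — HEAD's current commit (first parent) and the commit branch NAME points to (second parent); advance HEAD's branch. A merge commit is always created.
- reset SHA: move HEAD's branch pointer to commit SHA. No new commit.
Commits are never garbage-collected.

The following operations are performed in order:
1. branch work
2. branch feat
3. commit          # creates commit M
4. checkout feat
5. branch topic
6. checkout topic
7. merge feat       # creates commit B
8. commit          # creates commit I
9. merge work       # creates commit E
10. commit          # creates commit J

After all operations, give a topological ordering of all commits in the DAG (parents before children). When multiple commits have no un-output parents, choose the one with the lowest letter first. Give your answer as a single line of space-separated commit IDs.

Answer: A B I E J M

Derivation:
After op 1 (branch): HEAD=main@A [main=A work=A]
After op 2 (branch): HEAD=main@A [feat=A main=A work=A]
After op 3 (commit): HEAD=main@M [feat=A main=M work=A]
After op 4 (checkout): HEAD=feat@A [feat=A main=M work=A]
After op 5 (branch): HEAD=feat@A [feat=A main=M topic=A work=A]
After op 6 (checkout): HEAD=topic@A [feat=A main=M topic=A work=A]
After op 7 (merge): HEAD=topic@B [feat=A main=M topic=B work=A]
After op 8 (commit): HEAD=topic@I [feat=A main=M topic=I work=A]
After op 9 (merge): HEAD=topic@E [feat=A main=M topic=E work=A]
After op 10 (commit): HEAD=topic@J [feat=A main=M topic=J work=A]
commit A: parents=[]
commit B: parents=['A', 'A']
commit E: parents=['I', 'A']
commit I: parents=['B']
commit J: parents=['E']
commit M: parents=['A']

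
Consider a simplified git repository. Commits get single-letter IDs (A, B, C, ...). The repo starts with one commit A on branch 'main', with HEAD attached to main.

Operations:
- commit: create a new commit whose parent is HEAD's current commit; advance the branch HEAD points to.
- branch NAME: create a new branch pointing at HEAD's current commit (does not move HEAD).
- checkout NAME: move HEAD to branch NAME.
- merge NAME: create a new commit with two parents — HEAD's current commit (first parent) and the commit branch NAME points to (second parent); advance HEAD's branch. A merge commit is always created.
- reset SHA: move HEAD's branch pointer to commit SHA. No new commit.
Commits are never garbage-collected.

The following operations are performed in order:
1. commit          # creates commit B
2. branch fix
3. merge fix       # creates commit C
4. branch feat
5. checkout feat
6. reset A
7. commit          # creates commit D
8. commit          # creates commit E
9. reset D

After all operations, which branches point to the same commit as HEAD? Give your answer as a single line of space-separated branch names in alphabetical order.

Answer: feat

Derivation:
After op 1 (commit): HEAD=main@B [main=B]
After op 2 (branch): HEAD=main@B [fix=B main=B]
After op 3 (merge): HEAD=main@C [fix=B main=C]
After op 4 (branch): HEAD=main@C [feat=C fix=B main=C]
After op 5 (checkout): HEAD=feat@C [feat=C fix=B main=C]
After op 6 (reset): HEAD=feat@A [feat=A fix=B main=C]
After op 7 (commit): HEAD=feat@D [feat=D fix=B main=C]
After op 8 (commit): HEAD=feat@E [feat=E fix=B main=C]
After op 9 (reset): HEAD=feat@D [feat=D fix=B main=C]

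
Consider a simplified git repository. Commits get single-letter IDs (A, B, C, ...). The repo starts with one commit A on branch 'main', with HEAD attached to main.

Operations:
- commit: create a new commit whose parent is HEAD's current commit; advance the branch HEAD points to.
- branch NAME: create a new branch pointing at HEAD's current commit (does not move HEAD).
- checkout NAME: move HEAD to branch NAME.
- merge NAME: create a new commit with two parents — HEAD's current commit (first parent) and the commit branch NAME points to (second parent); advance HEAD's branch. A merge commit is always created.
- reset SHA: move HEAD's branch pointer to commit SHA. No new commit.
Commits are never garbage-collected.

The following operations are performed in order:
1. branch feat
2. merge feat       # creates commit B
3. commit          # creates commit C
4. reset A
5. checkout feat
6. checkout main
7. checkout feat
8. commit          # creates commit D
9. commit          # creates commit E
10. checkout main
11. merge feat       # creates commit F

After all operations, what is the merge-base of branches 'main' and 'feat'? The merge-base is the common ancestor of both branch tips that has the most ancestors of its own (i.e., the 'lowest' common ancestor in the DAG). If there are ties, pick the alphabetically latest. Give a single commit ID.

Answer: E

Derivation:
After op 1 (branch): HEAD=main@A [feat=A main=A]
After op 2 (merge): HEAD=main@B [feat=A main=B]
After op 3 (commit): HEAD=main@C [feat=A main=C]
After op 4 (reset): HEAD=main@A [feat=A main=A]
After op 5 (checkout): HEAD=feat@A [feat=A main=A]
After op 6 (checkout): HEAD=main@A [feat=A main=A]
After op 7 (checkout): HEAD=feat@A [feat=A main=A]
After op 8 (commit): HEAD=feat@D [feat=D main=A]
After op 9 (commit): HEAD=feat@E [feat=E main=A]
After op 10 (checkout): HEAD=main@A [feat=E main=A]
After op 11 (merge): HEAD=main@F [feat=E main=F]
ancestors(main=F): ['A', 'D', 'E', 'F']
ancestors(feat=E): ['A', 'D', 'E']
common: ['A', 'D', 'E']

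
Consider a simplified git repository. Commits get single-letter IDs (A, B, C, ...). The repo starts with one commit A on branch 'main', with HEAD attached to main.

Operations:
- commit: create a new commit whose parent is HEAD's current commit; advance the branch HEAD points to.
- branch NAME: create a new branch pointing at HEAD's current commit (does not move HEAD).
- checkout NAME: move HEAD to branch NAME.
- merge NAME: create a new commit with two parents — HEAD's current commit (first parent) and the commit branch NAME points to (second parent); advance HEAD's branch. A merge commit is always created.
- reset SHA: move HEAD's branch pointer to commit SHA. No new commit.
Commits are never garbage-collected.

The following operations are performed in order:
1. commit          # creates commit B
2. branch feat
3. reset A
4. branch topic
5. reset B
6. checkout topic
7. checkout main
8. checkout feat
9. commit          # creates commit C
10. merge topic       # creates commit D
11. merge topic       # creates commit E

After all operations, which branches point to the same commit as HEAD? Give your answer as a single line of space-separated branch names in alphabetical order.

After op 1 (commit): HEAD=main@B [main=B]
After op 2 (branch): HEAD=main@B [feat=B main=B]
After op 3 (reset): HEAD=main@A [feat=B main=A]
After op 4 (branch): HEAD=main@A [feat=B main=A topic=A]
After op 5 (reset): HEAD=main@B [feat=B main=B topic=A]
After op 6 (checkout): HEAD=topic@A [feat=B main=B topic=A]
After op 7 (checkout): HEAD=main@B [feat=B main=B topic=A]
After op 8 (checkout): HEAD=feat@B [feat=B main=B topic=A]
After op 9 (commit): HEAD=feat@C [feat=C main=B topic=A]
After op 10 (merge): HEAD=feat@D [feat=D main=B topic=A]
After op 11 (merge): HEAD=feat@E [feat=E main=B topic=A]

Answer: feat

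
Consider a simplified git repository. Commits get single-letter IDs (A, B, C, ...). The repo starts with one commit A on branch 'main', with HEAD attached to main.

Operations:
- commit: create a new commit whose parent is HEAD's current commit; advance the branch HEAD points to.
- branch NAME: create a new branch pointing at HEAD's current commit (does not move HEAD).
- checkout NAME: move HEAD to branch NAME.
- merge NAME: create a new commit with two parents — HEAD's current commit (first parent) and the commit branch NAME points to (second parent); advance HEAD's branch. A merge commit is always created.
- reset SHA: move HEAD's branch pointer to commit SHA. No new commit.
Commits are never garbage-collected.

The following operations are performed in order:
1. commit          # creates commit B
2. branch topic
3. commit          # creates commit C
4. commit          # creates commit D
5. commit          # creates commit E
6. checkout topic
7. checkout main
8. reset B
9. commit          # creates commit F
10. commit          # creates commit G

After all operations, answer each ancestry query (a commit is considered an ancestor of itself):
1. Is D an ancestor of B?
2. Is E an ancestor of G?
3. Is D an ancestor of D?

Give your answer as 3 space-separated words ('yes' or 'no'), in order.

Answer: no no yes

Derivation:
After op 1 (commit): HEAD=main@B [main=B]
After op 2 (branch): HEAD=main@B [main=B topic=B]
After op 3 (commit): HEAD=main@C [main=C topic=B]
After op 4 (commit): HEAD=main@D [main=D topic=B]
After op 5 (commit): HEAD=main@E [main=E topic=B]
After op 6 (checkout): HEAD=topic@B [main=E topic=B]
After op 7 (checkout): HEAD=main@E [main=E topic=B]
After op 8 (reset): HEAD=main@B [main=B topic=B]
After op 9 (commit): HEAD=main@F [main=F topic=B]
After op 10 (commit): HEAD=main@G [main=G topic=B]
ancestors(B) = {A,B}; D in? no
ancestors(G) = {A,B,F,G}; E in? no
ancestors(D) = {A,B,C,D}; D in? yes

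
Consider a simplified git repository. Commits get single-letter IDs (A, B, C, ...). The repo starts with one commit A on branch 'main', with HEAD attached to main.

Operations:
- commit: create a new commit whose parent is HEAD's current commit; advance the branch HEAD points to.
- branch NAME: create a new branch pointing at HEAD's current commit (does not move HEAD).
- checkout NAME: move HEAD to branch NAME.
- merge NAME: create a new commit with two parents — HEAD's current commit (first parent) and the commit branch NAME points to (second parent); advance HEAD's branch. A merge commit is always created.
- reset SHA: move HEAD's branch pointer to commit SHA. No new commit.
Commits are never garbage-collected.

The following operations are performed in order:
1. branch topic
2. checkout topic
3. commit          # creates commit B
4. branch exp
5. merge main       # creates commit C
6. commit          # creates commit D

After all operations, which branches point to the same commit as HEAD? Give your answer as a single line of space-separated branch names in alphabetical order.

Answer: topic

Derivation:
After op 1 (branch): HEAD=main@A [main=A topic=A]
After op 2 (checkout): HEAD=topic@A [main=A topic=A]
After op 3 (commit): HEAD=topic@B [main=A topic=B]
After op 4 (branch): HEAD=topic@B [exp=B main=A topic=B]
After op 5 (merge): HEAD=topic@C [exp=B main=A topic=C]
After op 6 (commit): HEAD=topic@D [exp=B main=A topic=D]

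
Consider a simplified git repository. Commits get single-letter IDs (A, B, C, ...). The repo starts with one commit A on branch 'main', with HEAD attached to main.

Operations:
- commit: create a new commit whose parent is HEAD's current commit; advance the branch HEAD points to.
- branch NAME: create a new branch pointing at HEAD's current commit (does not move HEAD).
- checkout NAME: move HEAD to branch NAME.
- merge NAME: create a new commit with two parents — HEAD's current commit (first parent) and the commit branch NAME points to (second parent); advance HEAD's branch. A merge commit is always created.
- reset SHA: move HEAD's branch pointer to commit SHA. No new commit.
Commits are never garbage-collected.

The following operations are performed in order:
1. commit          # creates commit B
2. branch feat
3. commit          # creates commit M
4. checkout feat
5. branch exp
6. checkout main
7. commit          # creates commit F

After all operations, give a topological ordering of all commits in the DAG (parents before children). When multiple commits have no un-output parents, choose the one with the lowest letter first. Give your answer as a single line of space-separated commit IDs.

After op 1 (commit): HEAD=main@B [main=B]
After op 2 (branch): HEAD=main@B [feat=B main=B]
After op 3 (commit): HEAD=main@M [feat=B main=M]
After op 4 (checkout): HEAD=feat@B [feat=B main=M]
After op 5 (branch): HEAD=feat@B [exp=B feat=B main=M]
After op 6 (checkout): HEAD=main@M [exp=B feat=B main=M]
After op 7 (commit): HEAD=main@F [exp=B feat=B main=F]
commit A: parents=[]
commit B: parents=['A']
commit F: parents=['M']
commit M: parents=['B']

Answer: A B M F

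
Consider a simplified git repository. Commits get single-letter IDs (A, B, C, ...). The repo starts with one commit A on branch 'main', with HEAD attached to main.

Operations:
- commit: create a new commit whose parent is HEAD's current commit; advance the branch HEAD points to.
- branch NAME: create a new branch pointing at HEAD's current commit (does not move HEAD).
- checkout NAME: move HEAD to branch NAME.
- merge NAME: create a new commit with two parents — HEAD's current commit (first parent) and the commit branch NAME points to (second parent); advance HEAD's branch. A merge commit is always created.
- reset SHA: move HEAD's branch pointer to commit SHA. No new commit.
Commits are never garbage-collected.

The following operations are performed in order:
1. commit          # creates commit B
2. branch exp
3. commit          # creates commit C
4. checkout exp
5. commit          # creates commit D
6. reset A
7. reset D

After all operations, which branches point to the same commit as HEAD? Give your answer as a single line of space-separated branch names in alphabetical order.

Answer: exp

Derivation:
After op 1 (commit): HEAD=main@B [main=B]
After op 2 (branch): HEAD=main@B [exp=B main=B]
After op 3 (commit): HEAD=main@C [exp=B main=C]
After op 4 (checkout): HEAD=exp@B [exp=B main=C]
After op 5 (commit): HEAD=exp@D [exp=D main=C]
After op 6 (reset): HEAD=exp@A [exp=A main=C]
After op 7 (reset): HEAD=exp@D [exp=D main=C]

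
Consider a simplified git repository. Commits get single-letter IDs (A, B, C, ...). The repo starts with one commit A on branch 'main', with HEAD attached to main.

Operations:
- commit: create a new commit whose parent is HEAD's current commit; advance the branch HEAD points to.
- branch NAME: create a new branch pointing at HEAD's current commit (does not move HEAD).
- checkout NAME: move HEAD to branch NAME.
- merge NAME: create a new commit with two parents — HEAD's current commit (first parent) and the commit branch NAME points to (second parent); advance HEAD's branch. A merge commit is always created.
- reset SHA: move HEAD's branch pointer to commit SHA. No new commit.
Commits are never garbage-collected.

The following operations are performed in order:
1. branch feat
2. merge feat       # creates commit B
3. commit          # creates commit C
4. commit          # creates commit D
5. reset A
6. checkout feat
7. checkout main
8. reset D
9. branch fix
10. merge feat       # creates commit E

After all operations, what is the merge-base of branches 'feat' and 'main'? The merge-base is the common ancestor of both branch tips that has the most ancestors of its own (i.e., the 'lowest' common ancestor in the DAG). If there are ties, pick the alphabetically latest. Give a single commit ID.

Answer: A

Derivation:
After op 1 (branch): HEAD=main@A [feat=A main=A]
After op 2 (merge): HEAD=main@B [feat=A main=B]
After op 3 (commit): HEAD=main@C [feat=A main=C]
After op 4 (commit): HEAD=main@D [feat=A main=D]
After op 5 (reset): HEAD=main@A [feat=A main=A]
After op 6 (checkout): HEAD=feat@A [feat=A main=A]
After op 7 (checkout): HEAD=main@A [feat=A main=A]
After op 8 (reset): HEAD=main@D [feat=A main=D]
After op 9 (branch): HEAD=main@D [feat=A fix=D main=D]
After op 10 (merge): HEAD=main@E [feat=A fix=D main=E]
ancestors(feat=A): ['A']
ancestors(main=E): ['A', 'B', 'C', 'D', 'E']
common: ['A']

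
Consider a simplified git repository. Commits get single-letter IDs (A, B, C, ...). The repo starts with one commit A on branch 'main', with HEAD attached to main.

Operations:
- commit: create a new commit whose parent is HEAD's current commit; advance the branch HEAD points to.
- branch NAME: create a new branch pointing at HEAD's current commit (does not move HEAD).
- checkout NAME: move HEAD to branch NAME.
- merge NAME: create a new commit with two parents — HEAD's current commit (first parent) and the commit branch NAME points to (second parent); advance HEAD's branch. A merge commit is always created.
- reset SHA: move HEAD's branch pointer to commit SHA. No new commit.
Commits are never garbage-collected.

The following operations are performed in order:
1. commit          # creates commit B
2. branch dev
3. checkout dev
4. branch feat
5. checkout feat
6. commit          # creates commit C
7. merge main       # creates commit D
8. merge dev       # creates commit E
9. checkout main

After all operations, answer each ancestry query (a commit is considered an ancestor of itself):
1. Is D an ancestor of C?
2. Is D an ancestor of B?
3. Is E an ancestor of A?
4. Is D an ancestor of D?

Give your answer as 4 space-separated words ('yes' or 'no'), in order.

After op 1 (commit): HEAD=main@B [main=B]
After op 2 (branch): HEAD=main@B [dev=B main=B]
After op 3 (checkout): HEAD=dev@B [dev=B main=B]
After op 4 (branch): HEAD=dev@B [dev=B feat=B main=B]
After op 5 (checkout): HEAD=feat@B [dev=B feat=B main=B]
After op 6 (commit): HEAD=feat@C [dev=B feat=C main=B]
After op 7 (merge): HEAD=feat@D [dev=B feat=D main=B]
After op 8 (merge): HEAD=feat@E [dev=B feat=E main=B]
After op 9 (checkout): HEAD=main@B [dev=B feat=E main=B]
ancestors(C) = {A,B,C}; D in? no
ancestors(B) = {A,B}; D in? no
ancestors(A) = {A}; E in? no
ancestors(D) = {A,B,C,D}; D in? yes

Answer: no no no yes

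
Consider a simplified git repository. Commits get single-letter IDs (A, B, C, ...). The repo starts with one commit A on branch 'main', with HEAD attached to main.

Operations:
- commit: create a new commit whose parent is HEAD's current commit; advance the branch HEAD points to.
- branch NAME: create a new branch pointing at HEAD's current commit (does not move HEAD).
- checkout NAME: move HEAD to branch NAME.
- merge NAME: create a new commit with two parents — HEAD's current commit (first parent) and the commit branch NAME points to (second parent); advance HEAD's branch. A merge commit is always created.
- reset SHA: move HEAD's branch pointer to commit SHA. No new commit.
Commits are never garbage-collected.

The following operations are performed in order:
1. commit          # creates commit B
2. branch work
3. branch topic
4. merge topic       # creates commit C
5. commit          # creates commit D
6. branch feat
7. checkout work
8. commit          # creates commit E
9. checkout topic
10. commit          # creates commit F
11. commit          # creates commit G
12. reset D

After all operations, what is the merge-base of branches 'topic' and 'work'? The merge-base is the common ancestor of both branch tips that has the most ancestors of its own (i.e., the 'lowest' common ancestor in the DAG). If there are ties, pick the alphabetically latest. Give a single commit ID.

After op 1 (commit): HEAD=main@B [main=B]
After op 2 (branch): HEAD=main@B [main=B work=B]
After op 3 (branch): HEAD=main@B [main=B topic=B work=B]
After op 4 (merge): HEAD=main@C [main=C topic=B work=B]
After op 5 (commit): HEAD=main@D [main=D topic=B work=B]
After op 6 (branch): HEAD=main@D [feat=D main=D topic=B work=B]
After op 7 (checkout): HEAD=work@B [feat=D main=D topic=B work=B]
After op 8 (commit): HEAD=work@E [feat=D main=D topic=B work=E]
After op 9 (checkout): HEAD=topic@B [feat=D main=D topic=B work=E]
After op 10 (commit): HEAD=topic@F [feat=D main=D topic=F work=E]
After op 11 (commit): HEAD=topic@G [feat=D main=D topic=G work=E]
After op 12 (reset): HEAD=topic@D [feat=D main=D topic=D work=E]
ancestors(topic=D): ['A', 'B', 'C', 'D']
ancestors(work=E): ['A', 'B', 'E']
common: ['A', 'B']

Answer: B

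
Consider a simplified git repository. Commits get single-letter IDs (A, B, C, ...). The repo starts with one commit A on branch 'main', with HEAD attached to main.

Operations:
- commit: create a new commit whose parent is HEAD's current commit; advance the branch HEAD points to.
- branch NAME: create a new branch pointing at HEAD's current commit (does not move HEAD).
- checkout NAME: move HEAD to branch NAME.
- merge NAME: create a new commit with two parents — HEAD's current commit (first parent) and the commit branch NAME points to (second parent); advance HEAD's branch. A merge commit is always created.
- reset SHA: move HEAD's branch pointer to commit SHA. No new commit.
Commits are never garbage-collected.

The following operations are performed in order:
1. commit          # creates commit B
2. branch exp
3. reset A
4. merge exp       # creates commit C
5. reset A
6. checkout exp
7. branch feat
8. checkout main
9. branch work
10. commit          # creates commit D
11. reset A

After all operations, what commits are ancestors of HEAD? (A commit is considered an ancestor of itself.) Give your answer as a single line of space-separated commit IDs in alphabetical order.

Answer: A

Derivation:
After op 1 (commit): HEAD=main@B [main=B]
After op 2 (branch): HEAD=main@B [exp=B main=B]
After op 3 (reset): HEAD=main@A [exp=B main=A]
After op 4 (merge): HEAD=main@C [exp=B main=C]
After op 5 (reset): HEAD=main@A [exp=B main=A]
After op 6 (checkout): HEAD=exp@B [exp=B main=A]
After op 7 (branch): HEAD=exp@B [exp=B feat=B main=A]
After op 8 (checkout): HEAD=main@A [exp=B feat=B main=A]
After op 9 (branch): HEAD=main@A [exp=B feat=B main=A work=A]
After op 10 (commit): HEAD=main@D [exp=B feat=B main=D work=A]
After op 11 (reset): HEAD=main@A [exp=B feat=B main=A work=A]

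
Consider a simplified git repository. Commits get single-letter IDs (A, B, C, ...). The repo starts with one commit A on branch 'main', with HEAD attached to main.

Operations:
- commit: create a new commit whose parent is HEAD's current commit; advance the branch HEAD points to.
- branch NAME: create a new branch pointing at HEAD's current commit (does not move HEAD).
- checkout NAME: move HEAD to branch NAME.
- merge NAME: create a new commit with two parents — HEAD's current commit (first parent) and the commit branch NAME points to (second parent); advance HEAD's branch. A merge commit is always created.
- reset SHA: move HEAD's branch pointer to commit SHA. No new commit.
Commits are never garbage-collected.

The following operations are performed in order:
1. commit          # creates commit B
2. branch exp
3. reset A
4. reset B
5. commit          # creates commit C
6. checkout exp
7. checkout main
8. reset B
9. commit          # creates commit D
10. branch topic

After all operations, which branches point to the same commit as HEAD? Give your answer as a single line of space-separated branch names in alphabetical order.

After op 1 (commit): HEAD=main@B [main=B]
After op 2 (branch): HEAD=main@B [exp=B main=B]
After op 3 (reset): HEAD=main@A [exp=B main=A]
After op 4 (reset): HEAD=main@B [exp=B main=B]
After op 5 (commit): HEAD=main@C [exp=B main=C]
After op 6 (checkout): HEAD=exp@B [exp=B main=C]
After op 7 (checkout): HEAD=main@C [exp=B main=C]
After op 8 (reset): HEAD=main@B [exp=B main=B]
After op 9 (commit): HEAD=main@D [exp=B main=D]
After op 10 (branch): HEAD=main@D [exp=B main=D topic=D]

Answer: main topic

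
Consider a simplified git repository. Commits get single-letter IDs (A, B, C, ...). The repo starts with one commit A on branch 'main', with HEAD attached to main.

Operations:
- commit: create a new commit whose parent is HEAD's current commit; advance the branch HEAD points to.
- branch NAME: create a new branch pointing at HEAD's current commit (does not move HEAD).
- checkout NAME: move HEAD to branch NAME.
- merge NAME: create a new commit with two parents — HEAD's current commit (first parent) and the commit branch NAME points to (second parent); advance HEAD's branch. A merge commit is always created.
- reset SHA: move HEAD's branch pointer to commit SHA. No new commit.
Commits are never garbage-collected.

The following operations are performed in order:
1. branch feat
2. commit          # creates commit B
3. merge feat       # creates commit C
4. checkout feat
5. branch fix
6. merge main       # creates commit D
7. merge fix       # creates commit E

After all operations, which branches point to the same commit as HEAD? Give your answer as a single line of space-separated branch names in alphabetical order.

Answer: feat

Derivation:
After op 1 (branch): HEAD=main@A [feat=A main=A]
After op 2 (commit): HEAD=main@B [feat=A main=B]
After op 3 (merge): HEAD=main@C [feat=A main=C]
After op 4 (checkout): HEAD=feat@A [feat=A main=C]
After op 5 (branch): HEAD=feat@A [feat=A fix=A main=C]
After op 6 (merge): HEAD=feat@D [feat=D fix=A main=C]
After op 7 (merge): HEAD=feat@E [feat=E fix=A main=C]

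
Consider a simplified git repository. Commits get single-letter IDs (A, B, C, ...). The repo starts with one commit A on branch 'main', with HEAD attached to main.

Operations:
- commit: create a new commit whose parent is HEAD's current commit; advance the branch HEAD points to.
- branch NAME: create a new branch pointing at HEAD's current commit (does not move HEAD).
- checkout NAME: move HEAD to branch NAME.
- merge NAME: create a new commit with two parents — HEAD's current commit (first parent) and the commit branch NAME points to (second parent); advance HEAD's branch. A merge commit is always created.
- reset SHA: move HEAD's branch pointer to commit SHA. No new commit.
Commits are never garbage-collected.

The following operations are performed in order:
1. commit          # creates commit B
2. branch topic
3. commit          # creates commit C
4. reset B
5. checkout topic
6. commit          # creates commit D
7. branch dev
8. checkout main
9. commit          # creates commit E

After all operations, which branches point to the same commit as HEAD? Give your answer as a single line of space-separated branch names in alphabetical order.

After op 1 (commit): HEAD=main@B [main=B]
After op 2 (branch): HEAD=main@B [main=B topic=B]
After op 3 (commit): HEAD=main@C [main=C topic=B]
After op 4 (reset): HEAD=main@B [main=B topic=B]
After op 5 (checkout): HEAD=topic@B [main=B topic=B]
After op 6 (commit): HEAD=topic@D [main=B topic=D]
After op 7 (branch): HEAD=topic@D [dev=D main=B topic=D]
After op 8 (checkout): HEAD=main@B [dev=D main=B topic=D]
After op 9 (commit): HEAD=main@E [dev=D main=E topic=D]

Answer: main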